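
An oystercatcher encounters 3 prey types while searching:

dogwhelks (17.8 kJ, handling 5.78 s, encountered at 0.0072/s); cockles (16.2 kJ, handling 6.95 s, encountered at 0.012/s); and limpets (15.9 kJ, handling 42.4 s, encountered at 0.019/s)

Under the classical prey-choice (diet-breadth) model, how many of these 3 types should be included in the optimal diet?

3

E/h in descending order: dogwhelks 3.08, cockles 2.33, limpets 0.375 kJ/s. The optimal diet is the largest prefix of this list for which every included type satisfies E_i/h_i > R on the types above it.
Rate on top 1: 0.123. cockles: 2.33 > 0.123 → include.
Rate on top 2: 0.2867. limpets: 0.375 > 0.2867 → include.
Optimal diet: dogwhelks, cockles, limpets — 3 of 3 types.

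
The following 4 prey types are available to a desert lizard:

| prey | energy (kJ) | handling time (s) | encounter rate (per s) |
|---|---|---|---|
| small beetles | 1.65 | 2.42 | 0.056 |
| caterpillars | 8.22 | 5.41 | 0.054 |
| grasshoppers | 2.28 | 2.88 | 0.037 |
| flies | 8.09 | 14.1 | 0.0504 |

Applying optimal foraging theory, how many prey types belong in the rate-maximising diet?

4

Rank by E/h (kJ/s): caterpillars 1.52, grasshoppers 0.792, small beetles 0.682, flies 0.574. Include each in turn until the next type's E/h falls below the running intake rate.
Rate on top 1: 0.3435. grasshoppers: 0.792 > 0.3435 → include.
Rate on top 2: 0.3777. small beetles: 0.682 > 0.3777 → include.
Rate on top 3: 0.4045. flies: 0.574 > 0.4045 → include.
Optimal diet: caterpillars, grasshoppers, small beetles, flies — 4 of 4 types.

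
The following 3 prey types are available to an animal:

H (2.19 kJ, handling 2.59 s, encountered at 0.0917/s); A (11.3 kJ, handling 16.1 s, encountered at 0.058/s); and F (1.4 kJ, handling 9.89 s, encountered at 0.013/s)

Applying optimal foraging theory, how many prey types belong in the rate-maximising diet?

E/h in descending order: H 0.846, A 0.702, F 0.142 kJ/s. The optimal diet is the largest prefix of this list for which every included type satisfies E_i/h_i > R on the types above it.
Rate on top 1: 0.1623. A: 0.702 > 0.1623 → include.
Rate on top 2: 0.3943. F: 0.142 < 0.3943 → exclude; stop.
Optimal diet: H, A — 2 of 3 types.

2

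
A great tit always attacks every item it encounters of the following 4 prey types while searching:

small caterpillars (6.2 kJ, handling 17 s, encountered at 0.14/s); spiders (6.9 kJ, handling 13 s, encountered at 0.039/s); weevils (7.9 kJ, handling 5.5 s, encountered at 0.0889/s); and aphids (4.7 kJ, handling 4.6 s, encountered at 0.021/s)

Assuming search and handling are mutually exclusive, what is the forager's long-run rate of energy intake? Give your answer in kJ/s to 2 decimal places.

R = (0.14×6.2 + 0.039×6.9 + 0.0889×7.9 + 0.021×4.7) / (1 + 0.14×17 + 0.039×13 + 0.0889×5.5 + 0.021×4.6) = 1.938/4.473 = 0.4333 kJ/s.

0.43 kJ/s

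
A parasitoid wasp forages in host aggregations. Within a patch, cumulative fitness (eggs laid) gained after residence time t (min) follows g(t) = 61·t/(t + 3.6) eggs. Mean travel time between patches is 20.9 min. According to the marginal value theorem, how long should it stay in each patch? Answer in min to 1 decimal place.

Optimal t* satisfies g'(t*) = g(t*)/(T + t*).
g'(t) = 61·3.6/(t + 3.6)². Setting 61·3.6/(t+3.6)² = 61t/[(t+3.6)(20.9+t)] gives 3.6(20.9+t) = t(t+3.6), so t² = 3.6×20.9 = 75.24.
t* = √75.24 = 8.674 min.

8.7 min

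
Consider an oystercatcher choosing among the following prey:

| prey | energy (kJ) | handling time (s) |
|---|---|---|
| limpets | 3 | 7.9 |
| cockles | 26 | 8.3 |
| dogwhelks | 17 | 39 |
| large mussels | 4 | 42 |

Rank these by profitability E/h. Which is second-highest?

dogwhelks

In descending order of E/h:
cockles: 26/8.3 = 3.13 kJ/s
dogwhelks: 17/39 = 0.436 kJ/s
limpets: 3/7.9 = 0.38 kJ/s
large mussels: 4/42 = 0.0952 kJ/s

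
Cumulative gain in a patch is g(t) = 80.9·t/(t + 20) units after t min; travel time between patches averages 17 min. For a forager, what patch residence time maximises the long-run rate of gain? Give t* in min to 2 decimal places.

By the marginal value theorem, leave when the instantaneous gain rate g'(t) equals the habitat-wide average g(t)/(T + t).
g'(t) = 80.9·20/(t + 20)². Setting 80.9·20/(t+20)² = 80.9t/[(t+20)(17+t)] gives 20(17+t) = t(t+20), so t² = 20×17 = 340.
t* = √340 = 18.44 min.

18.44 min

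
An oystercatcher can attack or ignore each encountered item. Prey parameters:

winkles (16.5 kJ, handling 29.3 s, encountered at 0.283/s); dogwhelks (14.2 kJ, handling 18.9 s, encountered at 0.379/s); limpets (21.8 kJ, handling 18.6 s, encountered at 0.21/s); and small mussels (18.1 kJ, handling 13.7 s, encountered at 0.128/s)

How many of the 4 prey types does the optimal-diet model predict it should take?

2

Rank by E/h (kJ/s): small mussels 1.32, limpets 1.17, dogwhelks 0.751, winkles 0.563. Include each in turn until the next type's E/h falls below the running intake rate.
Rate on top 1: 0.8414. limpets: 1.17 > 0.8414 → include.
Rate on top 2: 1.035. dogwhelks: 0.751 < 1.035 → exclude; stop.
Optimal diet: small mussels, limpets — 2 of 4 types.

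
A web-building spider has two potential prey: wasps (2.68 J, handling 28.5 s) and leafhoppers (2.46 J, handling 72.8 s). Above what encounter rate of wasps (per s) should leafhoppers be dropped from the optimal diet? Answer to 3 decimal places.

0.020 per s

At the threshold, the rate on wasps alone equals the profitability of leafhoppers: λ·2.68/(1 + λ·28.5) = 2.46/72.8 = 0.03379.
Rearranging, λ(2.68 − 0.03379×28.5) = 0.03379, so λ = 0.03379/1.717 = 0.01968 per s.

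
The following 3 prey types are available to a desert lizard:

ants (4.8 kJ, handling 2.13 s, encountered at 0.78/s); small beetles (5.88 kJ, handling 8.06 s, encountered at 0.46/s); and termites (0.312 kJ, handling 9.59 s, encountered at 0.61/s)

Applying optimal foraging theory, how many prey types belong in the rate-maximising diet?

1

E/h in descending order: ants 2.25, small beetles 0.73, termites 0.0325 kJ/s. The optimal diet is the largest prefix of this list for which every included type satisfies E_i/h_i > R on the types above it.
Rate on top 1: 1.407. small beetles: 0.73 < 1.407 → exclude; stop.
Optimal diet: ants — 1 of 3 types.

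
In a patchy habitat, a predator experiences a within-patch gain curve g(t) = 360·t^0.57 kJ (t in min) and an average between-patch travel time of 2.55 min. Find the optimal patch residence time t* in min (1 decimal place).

By the marginal value theorem, leave when the instantaneous gain rate g'(t) equals the habitat-wide average g(t)/(T + t).
g'(t) = 0.57·360·t^-0.43. Setting 0.57·360·t^-0.43 = 360·t^0.57/(2.55+t) gives 0.57(2.55+t) = t, so 0.43·t = 0.57×2.55.
t* = 0.57×2.55/0.43 = 3.38 min.

3.4 min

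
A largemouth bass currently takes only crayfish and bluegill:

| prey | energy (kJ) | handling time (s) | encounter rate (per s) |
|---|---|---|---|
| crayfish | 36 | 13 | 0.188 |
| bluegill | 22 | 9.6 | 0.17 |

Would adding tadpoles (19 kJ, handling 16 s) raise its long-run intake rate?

No

Current rate: (0.188×36 + 0.17×22)/(1 + 0.188×13 + 0.17×9.6) = 2.07 kJ/s.
tadpoles: E/h = 19/16 = 1.188 kJ/s.
Since 1.188 < R, time spent handling tadpoles is better spent searching.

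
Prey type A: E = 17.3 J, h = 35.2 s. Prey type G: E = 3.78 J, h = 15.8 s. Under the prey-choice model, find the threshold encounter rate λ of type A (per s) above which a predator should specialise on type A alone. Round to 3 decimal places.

0.027 per s

At the threshold, the rate on type A alone equals the profitability of type G: λ·17.3/(1 + λ·35.2) = 3.78/15.8 = 0.2392.
Rearranging, λ(17.3 − 0.2392×35.2) = 0.2392, so λ = 0.2392/8.879 = 0.02695 per s.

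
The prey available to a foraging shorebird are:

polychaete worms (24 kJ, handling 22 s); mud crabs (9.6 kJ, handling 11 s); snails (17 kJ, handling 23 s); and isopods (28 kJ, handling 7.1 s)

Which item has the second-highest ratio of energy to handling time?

Profitability E/h (kJ/s): polychaete worms = 24/22 = 1.09, mud crabs = 9.6/11 = 0.873, snails = 17/23 = 0.739, isopods = 28/7.1 = 3.94.
Ranked: isopods > polychaete worms > mud crabs > snails.

polychaete worms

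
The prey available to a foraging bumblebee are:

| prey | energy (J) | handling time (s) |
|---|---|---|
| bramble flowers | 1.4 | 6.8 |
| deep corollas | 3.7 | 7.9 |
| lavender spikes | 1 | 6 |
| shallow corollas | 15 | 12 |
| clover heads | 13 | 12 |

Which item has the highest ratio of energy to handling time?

In descending order of E/h:
shallow corollas: 15/12 = 1.25 J/s
clover heads: 13/12 = 1.08 J/s
deep corollas: 3.7/7.9 = 0.468 J/s
bramble flowers: 1.4/6.8 = 0.206 J/s
lavender spikes: 1/6 = 0.167 J/s

shallow corollas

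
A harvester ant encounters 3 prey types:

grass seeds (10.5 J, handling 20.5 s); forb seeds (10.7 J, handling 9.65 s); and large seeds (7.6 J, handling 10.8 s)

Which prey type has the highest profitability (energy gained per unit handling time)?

forb seeds

In descending order of E/h:
forb seeds: 10.7/9.65 = 1.11 J/s
large seeds: 7.6/10.8 = 0.704 J/s
grass seeds: 10.5/20.5 = 0.512 J/s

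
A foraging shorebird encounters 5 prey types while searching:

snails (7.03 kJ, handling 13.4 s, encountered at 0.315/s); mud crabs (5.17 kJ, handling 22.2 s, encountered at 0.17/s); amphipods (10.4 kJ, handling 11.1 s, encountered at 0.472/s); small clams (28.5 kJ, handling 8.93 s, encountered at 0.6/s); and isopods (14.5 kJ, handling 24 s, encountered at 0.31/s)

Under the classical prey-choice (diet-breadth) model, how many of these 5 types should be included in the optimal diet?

1

E/h in descending order: small clams 3.19, amphipods 0.937, isopods 0.604, snails 0.525, mud crabs 0.233 kJ/s. The optimal diet is the largest prefix of this list for which every included type satisfies E_i/h_i > R on the types above it.
Rate on top 1: 2.69. amphipods: 0.937 < 2.69 → exclude; stop.
Optimal diet: small clams — 1 of 5 types.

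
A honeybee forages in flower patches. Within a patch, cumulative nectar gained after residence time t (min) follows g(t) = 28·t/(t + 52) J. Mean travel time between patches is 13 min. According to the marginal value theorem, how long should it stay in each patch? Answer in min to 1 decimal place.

26.0 min

Maximise g(t)/(T+t): set derivative to zero → g'(t)(T+t) = g(t).
g'(t) = 28·52/(t + 52)². Setting 28·52/(t+52)² = 28t/[(t+52)(13+t)] gives 52(13+t) = t(t+52), so t² = 52×13 = 676.
t* = √676 = 26 min.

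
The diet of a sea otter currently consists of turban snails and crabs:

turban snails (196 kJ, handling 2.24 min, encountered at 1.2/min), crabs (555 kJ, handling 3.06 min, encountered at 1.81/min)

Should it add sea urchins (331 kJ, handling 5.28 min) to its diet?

Intake rate on the current diet: R = (1.2×196 + 1.81×555) / (1 + 1.2×2.24 + 1.81×3.06) = 1240/9.227 = 134.4 kJ/min.
sea urchins: E/h = 331/5.28 = 62.69 kJ/min.
62.69 < 134.4, so adding sea urchins would lower the average — exclude it.

No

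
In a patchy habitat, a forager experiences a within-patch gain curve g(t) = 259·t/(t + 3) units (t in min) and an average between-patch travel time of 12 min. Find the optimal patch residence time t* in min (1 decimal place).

6.0 min

Maximise g(t)/(T+t): set derivative to zero → g'(t)(T+t) = g(t).
g'(t) = 259·3/(t + 3)². Setting 259·3/(t+3)² = 259t/[(t+3)(12+t)] gives 3(12+t) = t(t+3), so t² = 3×12 = 36.
t* = √36 = 6 min.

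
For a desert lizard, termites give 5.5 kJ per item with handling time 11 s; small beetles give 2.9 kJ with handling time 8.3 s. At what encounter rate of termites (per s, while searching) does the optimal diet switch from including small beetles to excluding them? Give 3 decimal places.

Drop small beetles once their profitability E₂/h₂ falls below the rate achievable on termites alone: E₂/h₂ = λE₁/(1 + λh₁).
Solve for λ: λE₁h₂ = E₂(1 + λh₁) → λ(E₁h₂ − E₂h₁) = E₂ → λ = E₂/(E₁h₂ − E₂h₁).
λ = 2.9/(5.5×8.3 − 2.9×11) = 2.9/13.75 = 0.2109 per s.

0.211 per s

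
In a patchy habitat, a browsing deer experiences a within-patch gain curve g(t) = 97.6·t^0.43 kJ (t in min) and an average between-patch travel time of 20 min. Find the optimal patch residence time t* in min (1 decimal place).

Maximise g(t)/(T+t): set derivative to zero → g'(t)(T+t) = g(t).
g'(t) = 0.43·97.6·t^-0.57. Setting 0.43·97.6·t^-0.57 = 97.6·t^0.43/(20+t) gives 0.43(20+t) = t, so 0.57·t = 0.43×20.
t* = 0.43×20/0.57 = 15.09 min.

15.1 min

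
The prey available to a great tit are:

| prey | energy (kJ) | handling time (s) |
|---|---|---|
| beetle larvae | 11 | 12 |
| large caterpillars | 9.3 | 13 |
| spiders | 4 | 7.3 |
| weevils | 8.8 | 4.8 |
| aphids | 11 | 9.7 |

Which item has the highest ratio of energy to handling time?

Profitability E/h (kJ/s): beetle larvae = 11/12 = 0.917, large caterpillars = 9.3/13 = 0.715, spiders = 4/7.3 = 0.548, weevils = 8.8/4.8 = 1.83, aphids = 11/9.7 = 1.13.
Ranked: weevils > aphids > beetle larvae > large caterpillars > spiders.

weevils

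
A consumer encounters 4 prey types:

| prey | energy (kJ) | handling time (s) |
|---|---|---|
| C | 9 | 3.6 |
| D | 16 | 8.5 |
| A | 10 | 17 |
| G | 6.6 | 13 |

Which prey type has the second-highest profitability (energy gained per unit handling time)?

Profitability E/h (kJ/s): C = 9/3.6 = 2.5, D = 16/8.5 = 1.88, A = 10/17 = 0.588, G = 6.6/13 = 0.508.
Ranked: C > D > A > G.

D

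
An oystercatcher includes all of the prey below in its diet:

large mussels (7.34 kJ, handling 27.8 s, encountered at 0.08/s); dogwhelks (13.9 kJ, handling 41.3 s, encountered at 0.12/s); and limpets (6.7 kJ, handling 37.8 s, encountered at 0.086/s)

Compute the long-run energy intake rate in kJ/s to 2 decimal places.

0.25 kJ/s

R = (0.08×7.34 + 0.12×13.9 + 0.086×6.7) / (1 + 0.08×27.8 + 0.12×41.3 + 0.086×37.8) = 2.831/11.43 = 0.2477 kJ/s.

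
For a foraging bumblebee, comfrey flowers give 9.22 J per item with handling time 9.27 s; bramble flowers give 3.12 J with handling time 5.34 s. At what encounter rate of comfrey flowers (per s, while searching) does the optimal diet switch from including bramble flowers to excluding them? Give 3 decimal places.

At the threshold, the rate on comfrey flowers alone equals the profitability of bramble flowers: λ·9.22/(1 + λ·9.27) = 3.12/5.34 = 0.5843.
Rearranging, λ(9.22 − 0.5843×9.27) = 0.5843, so λ = 0.5843/3.804 = 0.1536 per s.

0.154 per s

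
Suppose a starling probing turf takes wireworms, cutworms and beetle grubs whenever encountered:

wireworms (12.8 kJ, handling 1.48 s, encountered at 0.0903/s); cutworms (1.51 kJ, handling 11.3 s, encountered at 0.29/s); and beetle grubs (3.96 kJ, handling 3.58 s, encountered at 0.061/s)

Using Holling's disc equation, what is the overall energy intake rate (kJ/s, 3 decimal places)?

0.396 kJ/s

Energy encountered per unit search time: 0.0903×12.8 + 0.29×1.51 + 0.061×3.96 = 1.835 kJ/s.
Handling time per unit search time: 0.0903×1.48 + 0.29×11.3 + 0.061×3.58 = 3.629.
Rate = 1.835/(1 + 3.629) = 0.3965 kJ/s.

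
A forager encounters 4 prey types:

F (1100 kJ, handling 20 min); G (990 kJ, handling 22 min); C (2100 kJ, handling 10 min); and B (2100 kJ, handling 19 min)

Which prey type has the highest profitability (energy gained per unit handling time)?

C

Profitability E/h (kJ/min): F = 1100/20 = 55, G = 990/22 = 45, C = 2100/10 = 210, B = 2100/19 = 111.
Ranked: C > B > F > G.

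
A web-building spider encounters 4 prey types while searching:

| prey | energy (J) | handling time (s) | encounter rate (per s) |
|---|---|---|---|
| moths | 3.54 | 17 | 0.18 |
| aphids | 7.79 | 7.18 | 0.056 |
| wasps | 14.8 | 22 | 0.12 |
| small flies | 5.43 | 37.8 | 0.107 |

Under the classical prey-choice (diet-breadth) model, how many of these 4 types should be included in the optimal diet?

2

E/h in descending order: aphids 1.08, wasps 0.673, moths 0.208, small flies 0.144 J/s. The optimal diet is the largest prefix of this list for which every included type satisfies E_i/h_i > R on the types above it.
Rate on top 1: 0.3111. wasps: 0.673 > 0.3111 → include.
Rate on top 2: 0.5473. moths: 0.208 < 0.5473 → exclude; stop.
Optimal diet: aphids, wasps — 2 of 4 types.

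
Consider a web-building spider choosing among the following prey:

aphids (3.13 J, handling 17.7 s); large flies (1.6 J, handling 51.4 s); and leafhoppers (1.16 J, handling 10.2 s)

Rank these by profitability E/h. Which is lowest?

Profitability E/h (J/s): aphids = 3.13/17.7 = 0.177, large flies = 1.6/51.4 = 0.0311, leafhoppers = 1.16/10.2 = 0.114.
Ranked: aphids > leafhoppers > large flies.

large flies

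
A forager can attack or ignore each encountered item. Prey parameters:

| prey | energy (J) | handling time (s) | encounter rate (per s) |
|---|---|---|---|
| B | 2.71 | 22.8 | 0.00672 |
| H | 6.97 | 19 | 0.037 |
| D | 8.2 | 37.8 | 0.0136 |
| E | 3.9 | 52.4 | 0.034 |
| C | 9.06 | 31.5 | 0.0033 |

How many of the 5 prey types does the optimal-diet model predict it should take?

Profitabilities (E/h, J/s): H 0.367, C 0.288, D 0.217, B 0.119, E 0.0744. Add prey in this order while the next type's profitability exceeds the intake rate on those already taken.
Rate on top 1: 0.1514. C: 0.288 > 0.1514 → include.
Rate on top 2: 0.1593. D: 0.217 > 0.1593 → include.
Rate on top 3: 0.172. B: 0.119 < 0.172 → exclude; stop.
Optimal diet: H, C, D — 3 of 5 types.

3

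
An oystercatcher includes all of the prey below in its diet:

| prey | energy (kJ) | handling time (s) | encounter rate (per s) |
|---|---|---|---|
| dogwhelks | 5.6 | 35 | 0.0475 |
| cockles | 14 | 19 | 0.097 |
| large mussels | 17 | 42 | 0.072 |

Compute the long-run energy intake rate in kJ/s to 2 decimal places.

0.38 kJ/s

R = (0.0475×5.6 + 0.097×14 + 0.072×17) / (1 + 0.0475×35 + 0.097×19 + 0.072×42) = 2.848/7.529 = 0.3782 kJ/s.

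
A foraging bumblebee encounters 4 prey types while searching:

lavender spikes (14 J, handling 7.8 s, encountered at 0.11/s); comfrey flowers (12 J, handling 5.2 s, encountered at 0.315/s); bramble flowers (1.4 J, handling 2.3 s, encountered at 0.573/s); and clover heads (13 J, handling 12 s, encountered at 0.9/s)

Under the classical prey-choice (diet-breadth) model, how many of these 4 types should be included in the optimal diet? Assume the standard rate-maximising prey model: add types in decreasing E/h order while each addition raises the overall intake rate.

2

E/h in descending order: comfrey flowers 2.31, lavender spikes 1.79, clover heads 1.08, bramble flowers 0.609 J/s. The optimal diet is the largest prefix of this list for which every included type satisfies E_i/h_i > R on the types above it.
Rate on top 1: 1.433. lavender spikes: 1.79 > 1.433 → include.
Rate on top 2: 1.522. clover heads: 1.08 < 1.522 → exclude; stop.
Optimal diet: comfrey flowers, lavender spikes — 2 of 4 types.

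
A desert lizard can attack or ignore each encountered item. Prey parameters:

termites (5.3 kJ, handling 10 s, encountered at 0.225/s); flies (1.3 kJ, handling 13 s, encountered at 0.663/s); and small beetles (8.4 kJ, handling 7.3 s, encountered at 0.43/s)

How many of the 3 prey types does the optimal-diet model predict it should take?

1

E/h in descending order: small beetles 1.15, termites 0.53, flies 0.1 kJ/s. The optimal diet is the largest prefix of this list for which every included type satisfies E_i/h_i > R on the types above it.
Rate on top 1: 0.8727. termites: 0.53 < 0.8727 → exclude; stop.
Optimal diet: small beetles — 1 of 3 types.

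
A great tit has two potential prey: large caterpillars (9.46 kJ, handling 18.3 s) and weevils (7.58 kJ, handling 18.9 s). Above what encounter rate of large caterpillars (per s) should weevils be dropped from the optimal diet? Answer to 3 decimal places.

0.189 per s

At the threshold, the rate on large caterpillars alone equals the profitability of weevils: λ·9.46/(1 + λ·18.3) = 7.58/18.9 = 0.4011.
Rearranging, λ(9.46 − 0.4011×18.3) = 0.4011, so λ = 0.4011/2.121 = 0.1891 per s.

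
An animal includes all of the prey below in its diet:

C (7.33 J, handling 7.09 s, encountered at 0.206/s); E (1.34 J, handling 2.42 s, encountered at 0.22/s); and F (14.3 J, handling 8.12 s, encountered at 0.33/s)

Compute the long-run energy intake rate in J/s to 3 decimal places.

1.150 J/s

R = Σλ_iE_i / (1 + Σλ_ih_i)
Numerator: 0.206×7.33 + 0.22×1.34 + 0.33×14.3 = 6.524
Denominator: 1 + 0.206×7.09 + 0.22×2.42 + 0.33×8.12 = 5.673
R = 6.524/5.673 = 1.15 J/s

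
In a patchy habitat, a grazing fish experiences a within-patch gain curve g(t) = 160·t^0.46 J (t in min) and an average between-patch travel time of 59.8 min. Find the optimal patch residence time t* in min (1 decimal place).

By the marginal value theorem, leave when the instantaneous gain rate g'(t) equals the habitat-wide average g(t)/(T + t).
g'(t) = 0.46·160·t^-0.54. Setting 0.46·160·t^-0.54 = 160·t^0.46/(59.8+t) gives 0.46(59.8+t) = t, so 0.54·t = 0.46×59.8.
t* = 0.46×59.8/0.54 = 50.94 min.

50.9 min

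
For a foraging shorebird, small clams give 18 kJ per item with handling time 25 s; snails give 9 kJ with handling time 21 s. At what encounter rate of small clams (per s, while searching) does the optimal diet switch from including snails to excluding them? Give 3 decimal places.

At the threshold, the rate on small clams alone equals the profitability of snails: λ·18/(1 + λ·25) = 9/21 = 0.4286.
Rearranging, λ(18 − 0.4286×25) = 0.4286, so λ = 0.4286/7.286 = 0.05882 per s.

0.059 per s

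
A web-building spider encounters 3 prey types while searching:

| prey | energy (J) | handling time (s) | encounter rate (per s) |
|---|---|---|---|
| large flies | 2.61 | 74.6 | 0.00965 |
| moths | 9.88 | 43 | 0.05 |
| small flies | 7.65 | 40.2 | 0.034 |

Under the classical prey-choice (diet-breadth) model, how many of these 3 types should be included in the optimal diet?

E/h in descending order: moths 0.23, small flies 0.19, large flies 0.035 J/s. The optimal diet is the largest prefix of this list for which every included type satisfies E_i/h_i > R on the types above it.
Rate on top 1: 0.1568. small flies: 0.19 > 0.1568 → include.
Rate on top 2: 0.167. large flies: 0.035 < 0.167 → exclude; stop.
Optimal diet: moths, small flies — 2 of 3 types.

2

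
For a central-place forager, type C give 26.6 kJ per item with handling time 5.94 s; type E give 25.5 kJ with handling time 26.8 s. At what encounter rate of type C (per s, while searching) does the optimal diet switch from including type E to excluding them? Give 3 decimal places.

Drop type E once their profitability E₂/h₂ falls below the rate achievable on type C alone: E₂/h₂ = λE₁/(1 + λh₁).
Solve for λ: λE₁h₂ = E₂(1 + λh₁) → λ(E₁h₂ − E₂h₁) = E₂ → λ = E₂/(E₁h₂ − E₂h₁).
λ = 25.5/(26.6×26.8 − 25.5×5.94) = 25.5/561.4 = 0.04542 per s.

0.045 per s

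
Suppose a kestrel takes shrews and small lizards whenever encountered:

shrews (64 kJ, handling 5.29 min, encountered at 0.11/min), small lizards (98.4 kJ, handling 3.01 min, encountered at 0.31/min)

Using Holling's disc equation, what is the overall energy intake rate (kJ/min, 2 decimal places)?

14.93 kJ/min

Energy encountered per unit search time: 0.11×64 + 0.31×98.4 = 37.54 kJ/min.
Handling time per unit search time: 0.11×5.29 + 0.31×3.01 = 1.515.
Rate = 37.54/(1 + 1.515) = 14.93 kJ/min.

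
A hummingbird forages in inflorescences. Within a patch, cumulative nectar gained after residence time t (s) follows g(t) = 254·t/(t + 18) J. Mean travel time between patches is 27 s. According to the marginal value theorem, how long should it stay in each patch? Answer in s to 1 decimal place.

22.0 s

Maximise g(t)/(T+t): set derivative to zero → g'(t)(T+t) = g(t).
g'(t) = 254·18/(t + 18)². Setting 254·18/(t+18)² = 254t/[(t+18)(27+t)] gives 18(27+t) = t(t+18), so t² = 18×27 = 486.
t* = √486 = 22.05 s.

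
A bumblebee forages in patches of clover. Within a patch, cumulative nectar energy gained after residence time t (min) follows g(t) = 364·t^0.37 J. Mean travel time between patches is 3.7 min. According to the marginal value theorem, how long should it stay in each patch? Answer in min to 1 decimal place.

By the marginal value theorem, leave when the instantaneous gain rate g'(t) equals the habitat-wide average g(t)/(T + t).
g'(t) = 0.37·364·t^-0.63. Setting 0.37·364·t^-0.63 = 364·t^0.37/(3.7+t) gives 0.37(3.7+t) = t, so 0.63·t = 0.37×3.7.
t* = 0.37×3.7/0.63 = 2.173 min.

2.2 min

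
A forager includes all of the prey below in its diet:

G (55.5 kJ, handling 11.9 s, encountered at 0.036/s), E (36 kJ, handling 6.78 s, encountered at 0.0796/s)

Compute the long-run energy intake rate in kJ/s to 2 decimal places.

Energy encountered per unit search time: 0.036×55.5 + 0.0796×36 = 4.864 kJ/s.
Handling time per unit search time: 0.036×11.9 + 0.0796×6.78 = 0.9681.
Rate = 4.864/(1 + 0.9681) = 2.471 kJ/s.

2.47 kJ/s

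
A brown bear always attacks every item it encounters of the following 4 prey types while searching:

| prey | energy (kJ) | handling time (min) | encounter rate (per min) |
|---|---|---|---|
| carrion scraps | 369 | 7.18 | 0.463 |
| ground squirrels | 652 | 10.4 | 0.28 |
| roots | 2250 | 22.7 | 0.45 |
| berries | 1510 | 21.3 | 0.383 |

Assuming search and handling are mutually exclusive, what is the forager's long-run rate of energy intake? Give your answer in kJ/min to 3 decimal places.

R = Σλ_iE_i / (1 + Σλ_ih_i)
Numerator: 0.463×369 + 0.28×652 + 0.45×2250 + 0.383×1510 = 1944
Denominator: 1 + 0.463×7.18 + 0.28×10.4 + 0.45×22.7 + 0.383×21.3 = 25.61
R = 1944/25.61 = 75.92 kJ/min

75.919 kJ/min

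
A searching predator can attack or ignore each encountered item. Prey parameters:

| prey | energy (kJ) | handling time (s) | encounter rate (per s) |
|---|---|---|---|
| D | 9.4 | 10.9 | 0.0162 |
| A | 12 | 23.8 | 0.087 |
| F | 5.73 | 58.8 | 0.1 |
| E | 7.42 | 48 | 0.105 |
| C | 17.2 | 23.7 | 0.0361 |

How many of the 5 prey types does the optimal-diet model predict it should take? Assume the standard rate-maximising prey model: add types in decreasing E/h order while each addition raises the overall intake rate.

E/h in descending order: D 0.862, C 0.726, A 0.504, E 0.155, F 0.0974 kJ/s. The optimal diet is the largest prefix of this list for which every included type satisfies E_i/h_i > R on the types above it.
Rate on top 1: 0.1294. C: 0.726 > 0.1294 → include.
Rate on top 2: 0.3805. A: 0.504 > 0.3805 → include.
Rate on top 3: 0.4429. E: 0.155 < 0.4429 → exclude; stop.
Optimal diet: D, C, A — 3 of 5 types.

3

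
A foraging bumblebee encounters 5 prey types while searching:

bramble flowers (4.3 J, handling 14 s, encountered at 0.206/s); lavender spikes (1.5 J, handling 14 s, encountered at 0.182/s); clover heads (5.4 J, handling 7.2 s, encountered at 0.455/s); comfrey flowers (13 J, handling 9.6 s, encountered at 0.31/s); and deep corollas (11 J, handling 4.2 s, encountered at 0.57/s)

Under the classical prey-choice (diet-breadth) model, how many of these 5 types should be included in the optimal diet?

1

Rank by E/h (J/s): deep corollas 2.62, comfrey flowers 1.35, clover heads 0.75, bramble flowers 0.307, lavender spikes 0.107. Include each in turn until the next type's E/h falls below the running intake rate.
Rate on top 1: 1.847. comfrey flowers: 1.35 < 1.847 → exclude; stop.
Optimal diet: deep corollas — 1 of 5 types.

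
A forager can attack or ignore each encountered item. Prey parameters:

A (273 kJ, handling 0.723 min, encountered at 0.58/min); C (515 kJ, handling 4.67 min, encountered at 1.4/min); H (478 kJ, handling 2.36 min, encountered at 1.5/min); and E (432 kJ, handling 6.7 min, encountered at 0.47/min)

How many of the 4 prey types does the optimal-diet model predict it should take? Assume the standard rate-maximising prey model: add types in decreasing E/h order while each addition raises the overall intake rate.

2

E/h in descending order: A 378, H 203, C 110, E 64.5 kJ/min. The optimal diet is the largest prefix of this list for which every included type satisfies E_i/h_i > R on the types above it.
Rate on top 1: 111.6. H: 203 > 111.6 → include.
Rate on top 2: 176.5. C: 110 < 176.5 → exclude; stop.
Optimal diet: A, H — 2 of 4 types.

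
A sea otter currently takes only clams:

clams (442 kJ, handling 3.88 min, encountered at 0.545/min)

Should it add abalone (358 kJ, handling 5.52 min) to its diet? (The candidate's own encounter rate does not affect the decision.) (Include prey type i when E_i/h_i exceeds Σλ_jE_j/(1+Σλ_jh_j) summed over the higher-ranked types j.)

No

Current rate: (0.545×442)/(1 + 0.545×3.88) = 77.34 kJ/min.
abalone: E/h = 358/5.52 = 64.86 kJ/min.
Since 64.86 < R, time spent handling abalone is better spent searching.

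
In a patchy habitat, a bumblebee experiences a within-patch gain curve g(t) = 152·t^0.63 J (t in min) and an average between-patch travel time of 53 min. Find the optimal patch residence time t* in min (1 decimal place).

Optimal t* satisfies g'(t*) = g(t*)/(T + t*).
g'(t) = 0.63·152·t^-0.37. Setting 0.63·152·t^-0.37 = 152·t^0.63/(53+t) gives 0.63(53+t) = t, so 0.37·t = 0.63×53.
t* = 0.63×53/0.37 = 90.24 min.

90.2 min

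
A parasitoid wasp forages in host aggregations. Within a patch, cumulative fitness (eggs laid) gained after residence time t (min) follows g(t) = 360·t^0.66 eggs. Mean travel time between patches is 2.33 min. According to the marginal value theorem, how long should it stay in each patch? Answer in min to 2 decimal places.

Maximise g(t)/(T+t): set derivative to zero → g'(t)(T+t) = g(t).
g'(t) = 0.66·360·t^-0.34. Setting 0.66·360·t^-0.34 = 360·t^0.66/(2.33+t) gives 0.66(2.33+t) = t, so 0.34·t = 0.66×2.33.
t* = 0.66×2.33/0.34 = 4.523 min.

4.52 min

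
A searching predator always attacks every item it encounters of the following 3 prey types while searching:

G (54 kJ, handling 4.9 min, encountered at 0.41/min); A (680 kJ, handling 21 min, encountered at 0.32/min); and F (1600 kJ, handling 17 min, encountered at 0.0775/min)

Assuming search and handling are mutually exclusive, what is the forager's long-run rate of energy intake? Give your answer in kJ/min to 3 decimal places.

32.928 kJ/min

Energy encountered per unit search time: 0.41×54 + 0.32×680 + 0.0775×1600 = 363.7 kJ/min.
Handling time per unit search time: 0.41×4.9 + 0.32×21 + 0.0775×17 = 10.05.
Rate = 363.7/(1 + 10.05) = 32.93 kJ/min.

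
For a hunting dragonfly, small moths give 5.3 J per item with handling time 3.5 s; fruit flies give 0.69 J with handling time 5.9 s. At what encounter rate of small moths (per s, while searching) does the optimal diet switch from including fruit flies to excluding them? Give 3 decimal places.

0.024 per s

The zero-one rule: include fruit flies iff E₂/h₂ > λE₁/(1+λh₁). Equality gives the switch point.
λE₁h₂ = E₂ + λE₂h₁ ⇒ λ = E₂/(E₁h₂ − E₂h₁) = 0.69/(31.27 − 2.415) = 0.02391 per s.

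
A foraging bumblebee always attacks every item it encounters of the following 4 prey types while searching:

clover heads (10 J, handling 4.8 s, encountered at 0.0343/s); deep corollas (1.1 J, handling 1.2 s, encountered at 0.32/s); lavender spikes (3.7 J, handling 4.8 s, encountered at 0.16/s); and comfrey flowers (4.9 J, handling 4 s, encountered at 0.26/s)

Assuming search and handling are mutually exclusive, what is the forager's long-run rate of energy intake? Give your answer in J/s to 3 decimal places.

0.763 J/s

R = (0.0343×10 + 0.32×1.1 + 0.16×3.7 + 0.26×4.9) / (1 + 0.0343×4.8 + 0.32×1.2 + 0.16×4.8 + 0.26×4) = 2.561/3.357 = 0.763 J/s.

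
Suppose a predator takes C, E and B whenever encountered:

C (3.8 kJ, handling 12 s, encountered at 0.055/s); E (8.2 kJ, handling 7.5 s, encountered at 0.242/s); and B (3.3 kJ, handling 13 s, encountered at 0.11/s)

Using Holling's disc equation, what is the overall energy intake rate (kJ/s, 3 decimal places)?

Energy encountered per unit search time: 0.055×3.8 + 0.242×8.2 + 0.11×3.3 = 2.556 kJ/s.
Handling time per unit search time: 0.055×12 + 0.242×7.5 + 0.11×13 = 3.905.
Rate = 2.556/(1 + 3.905) = 0.5212 kJ/s.

0.521 kJ/s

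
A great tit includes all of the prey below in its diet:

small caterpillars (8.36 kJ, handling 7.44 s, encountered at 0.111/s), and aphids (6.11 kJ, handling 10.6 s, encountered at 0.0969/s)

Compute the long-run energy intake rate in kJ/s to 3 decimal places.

Energy encountered per unit search time: 0.111×8.36 + 0.0969×6.11 = 1.52 kJ/s.
Handling time per unit search time: 0.111×7.44 + 0.0969×10.6 = 1.853.
Rate = 1.52/(1 + 1.853) = 0.5328 kJ/s.

0.533 kJ/s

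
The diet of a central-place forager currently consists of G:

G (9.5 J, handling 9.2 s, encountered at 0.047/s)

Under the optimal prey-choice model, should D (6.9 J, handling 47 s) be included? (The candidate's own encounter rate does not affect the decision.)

Intake rate on the current diet: R = (0.047×9.5) / (1 + 0.047×9.2) = 0.4465/1.432 = 0.3117 J/s.
D: E/h = 6.9/47 = 0.1468 J/s.
Since 0.1468 < R, time spent handling D is better spent searching.

No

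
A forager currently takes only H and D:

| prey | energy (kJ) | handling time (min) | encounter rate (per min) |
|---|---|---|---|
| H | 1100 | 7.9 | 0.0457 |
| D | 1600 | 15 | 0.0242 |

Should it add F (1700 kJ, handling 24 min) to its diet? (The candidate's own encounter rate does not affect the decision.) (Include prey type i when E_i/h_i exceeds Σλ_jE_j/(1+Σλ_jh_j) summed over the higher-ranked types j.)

Yes

Current rate: (0.0457×1100 + 0.0242×1600)/(1 + 0.0457×7.9 + 0.0242×15) = 51.62 kJ/min.
Profitability of F: 1700/24 = 70.83 kJ/min.
70.83 > 51.62, so adding F raises the average — include it.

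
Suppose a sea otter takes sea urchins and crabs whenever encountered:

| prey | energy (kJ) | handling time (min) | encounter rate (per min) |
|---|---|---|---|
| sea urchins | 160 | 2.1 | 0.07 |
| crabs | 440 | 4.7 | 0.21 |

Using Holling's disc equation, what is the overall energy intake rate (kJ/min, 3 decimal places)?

R = (0.07×160 + 0.21×440) / (1 + 0.07×2.1 + 0.21×4.7) = 103.6/2.134 = 48.55 kJ/min.

48.547 kJ/min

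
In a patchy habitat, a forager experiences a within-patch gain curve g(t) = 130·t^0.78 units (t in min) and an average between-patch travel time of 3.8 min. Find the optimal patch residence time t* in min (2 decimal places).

Optimal t* satisfies g'(t*) = g(t*)/(T + t*).
g'(t) = 0.78·130·t^-0.22. Setting 0.78·130·t^-0.22 = 130·t^0.78/(3.8+t) gives 0.78(3.8+t) = t, so 0.22·t = 0.78×3.8.
t* = 0.78×3.8/0.22 = 13.47 min.

13.47 min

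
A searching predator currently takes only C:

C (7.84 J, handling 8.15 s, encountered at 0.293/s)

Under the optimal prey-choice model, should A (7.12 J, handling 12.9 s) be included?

Intake rate on the current diet: R = (0.293×7.84) / (1 + 0.293×8.15) = 2.297/3.388 = 0.678 J/s.
Profitability of A: 7.12/12.9 = 0.5519 J/s.
0.5519 < 0.678, so adding A would lower the average — exclude it.

No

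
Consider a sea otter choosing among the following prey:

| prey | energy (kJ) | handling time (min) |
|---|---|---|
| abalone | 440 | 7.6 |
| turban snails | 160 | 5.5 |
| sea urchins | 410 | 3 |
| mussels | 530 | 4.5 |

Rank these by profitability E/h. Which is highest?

sea urchins

Profitability E/h (kJ/min): abalone = 440/7.6 = 57.9, turban snails = 160/5.5 = 29.1, sea urchins = 410/3 = 137, mussels = 530/4.5 = 118.
Ranked: sea urchins > mussels > abalone > turban snails.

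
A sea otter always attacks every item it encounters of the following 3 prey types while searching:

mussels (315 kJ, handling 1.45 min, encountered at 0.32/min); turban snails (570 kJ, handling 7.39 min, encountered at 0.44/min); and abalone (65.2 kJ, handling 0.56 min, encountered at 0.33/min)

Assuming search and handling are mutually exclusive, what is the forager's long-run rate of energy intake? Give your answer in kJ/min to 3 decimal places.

Energy encountered per unit search time: 0.32×315 + 0.44×570 + 0.33×65.2 = 373.1 kJ/min.
Handling time per unit search time: 0.32×1.45 + 0.44×7.39 + 0.33×0.56 = 3.9.
Rate = 373.1/(1 + 3.9) = 76.14 kJ/min.

76.140 kJ/min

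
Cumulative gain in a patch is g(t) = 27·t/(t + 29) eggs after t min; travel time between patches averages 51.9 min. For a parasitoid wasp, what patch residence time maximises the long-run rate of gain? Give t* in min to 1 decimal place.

Optimal t* satisfies g'(t*) = g(t*)/(T + t*).
g'(t) = 27·29/(t + 29)². Setting 27·29/(t+29)² = 27t/[(t+29)(51.9+t)] gives 29(51.9+t) = t(t+29), so t² = 29×51.9 = 1505.
t* = √1505 = 38.8 min.

38.8 min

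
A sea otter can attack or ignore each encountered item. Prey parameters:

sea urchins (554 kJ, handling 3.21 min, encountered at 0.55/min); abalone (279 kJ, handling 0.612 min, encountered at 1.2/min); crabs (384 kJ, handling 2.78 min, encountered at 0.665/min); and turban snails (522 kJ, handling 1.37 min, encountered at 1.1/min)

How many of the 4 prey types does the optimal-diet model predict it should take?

2

Rank by E/h (kJ/min): abalone 456, turban snails 381, sea urchins 173, crabs 138. Include each in turn until the next type's E/h falls below the running intake rate.
Rate on top 1: 193. turban snails: 381 > 193 → include.
Rate on top 2: 280.4. sea urchins: 173 < 280.4 → exclude; stop.
Optimal diet: abalone, turban snails — 2 of 4 types.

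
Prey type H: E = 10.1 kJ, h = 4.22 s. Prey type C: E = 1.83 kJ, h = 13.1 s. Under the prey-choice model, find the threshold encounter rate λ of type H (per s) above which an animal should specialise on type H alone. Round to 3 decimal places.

0.015 per s

The zero-one rule: include type C iff E₂/h₂ > λE₁/(1+λh₁). Equality gives the switch point.
λE₁h₂ = E₂ + λE₂h₁ ⇒ λ = E₂/(E₁h₂ − E₂h₁) = 1.83/(132.3 − 7.723) = 0.01469 per s.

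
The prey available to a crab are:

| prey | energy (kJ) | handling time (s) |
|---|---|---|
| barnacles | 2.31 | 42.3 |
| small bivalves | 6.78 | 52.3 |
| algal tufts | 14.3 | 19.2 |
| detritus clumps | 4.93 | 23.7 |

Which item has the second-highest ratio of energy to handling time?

detritus clumps

In descending order of E/h:
algal tufts: 14.3/19.2 = 0.745 kJ/s
detritus clumps: 4.93/23.7 = 0.208 kJ/s
small bivalves: 6.78/52.3 = 0.13 kJ/s
barnacles: 2.31/42.3 = 0.0546 kJ/s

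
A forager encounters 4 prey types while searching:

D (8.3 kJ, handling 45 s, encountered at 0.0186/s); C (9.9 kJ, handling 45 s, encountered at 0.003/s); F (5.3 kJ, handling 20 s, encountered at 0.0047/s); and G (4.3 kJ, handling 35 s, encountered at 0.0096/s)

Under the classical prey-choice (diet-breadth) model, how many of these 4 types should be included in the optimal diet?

4

Profitabilities (E/h, kJ/s): F 0.265, C 0.22, D 0.184, G 0.123. Add prey in this order while the next type's profitability exceeds the intake rate on those already taken.
Rate on top 1: 0.02277. C: 0.22 > 0.02277 → include.
Rate on top 2: 0.04443. D: 0.184 > 0.04443 → include.
Rate on top 3: 0.1012. G: 0.123 > 0.1012 → include.
Optimal diet: F, C, D, G — 4 of 4 types.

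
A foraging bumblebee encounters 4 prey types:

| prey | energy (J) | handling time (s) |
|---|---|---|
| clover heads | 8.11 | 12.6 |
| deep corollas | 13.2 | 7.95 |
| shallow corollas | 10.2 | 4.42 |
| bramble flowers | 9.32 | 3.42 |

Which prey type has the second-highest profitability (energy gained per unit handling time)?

shallow corollas

Profitability E/h (J/s): clover heads = 8.11/12.6 = 0.644, deep corollas = 13.2/7.95 = 1.66, shallow corollas = 10.2/4.42 = 2.31, bramble flowers = 9.32/3.42 = 2.73.
Ranked: bramble flowers > shallow corollas > deep corollas > clover heads.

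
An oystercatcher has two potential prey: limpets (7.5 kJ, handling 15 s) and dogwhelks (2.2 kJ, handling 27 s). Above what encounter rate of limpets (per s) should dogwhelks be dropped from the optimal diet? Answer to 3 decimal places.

0.013 per s

Drop dogwhelks once their profitability E₂/h₂ falls below the rate achievable on limpets alone: E₂/h₂ = λE₁/(1 + λh₁).
Solve for λ: λE₁h₂ = E₂(1 + λh₁) → λ(E₁h₂ − E₂h₁) = E₂ → λ = E₂/(E₁h₂ − E₂h₁).
λ = 2.2/(7.5×27 − 2.2×15) = 2.2/169.5 = 0.01298 per s.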